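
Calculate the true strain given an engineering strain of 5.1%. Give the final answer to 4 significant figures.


epsilon_true = ln(1 + epsilon_eng)
epsilon_true = ln(1 + 0.051)
epsilon_true = 0.04974


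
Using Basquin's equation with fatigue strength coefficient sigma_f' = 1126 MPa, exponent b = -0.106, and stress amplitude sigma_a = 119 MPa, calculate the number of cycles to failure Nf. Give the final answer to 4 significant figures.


sigma_a = sigma_f' * (2*Nf)^b
2*Nf = (sigma_a / sigma_f')^(1/b)
2*Nf = (119 / 1126)^(1/-0.106)
2*Nf = 1.61238e+09
Nf = 8.062e+08 cycles


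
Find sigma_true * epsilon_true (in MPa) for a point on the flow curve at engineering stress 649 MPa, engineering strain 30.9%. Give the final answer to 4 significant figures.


sigma_true = sigma_eng * (1 + epsilon_eng)
sigma_true = 649 * (1 + 0.309) = 849.541 MPa
epsilon_true = ln(1 + epsilon_eng)
epsilon_true = ln(1 + 0.309) = 0.269263
sigma_true * epsilon_true = 849.541 * 0.269263 = 228.8 MPa


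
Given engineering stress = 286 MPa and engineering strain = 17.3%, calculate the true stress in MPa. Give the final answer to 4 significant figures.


sigma_true = sigma_eng * (1 + epsilon_eng)
sigma_true = 286 * (1 + 0.173)
sigma_true = 335.5 MPa


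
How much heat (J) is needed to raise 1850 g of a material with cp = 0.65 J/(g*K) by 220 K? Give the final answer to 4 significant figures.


Q = m * cp * dT
Q = 1850 * 0.65 * 220
Q = 264600 J


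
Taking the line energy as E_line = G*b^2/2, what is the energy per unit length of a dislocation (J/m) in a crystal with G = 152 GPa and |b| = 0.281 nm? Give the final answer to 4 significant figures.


E = G*b^2/2
b = 0.281 nm = 2.81e-10 m
G = 152 GPa = 1.52e+11 Pa
E = 0.5 * 1.52e+11 * (2.81e-10)^2
E = 6.001e-09 J/m


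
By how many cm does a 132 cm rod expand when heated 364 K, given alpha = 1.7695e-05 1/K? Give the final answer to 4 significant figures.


dL = L0 * alpha * dT
dL = 132 * 1.7695e-05 * 364
dL = 0.8502 cm


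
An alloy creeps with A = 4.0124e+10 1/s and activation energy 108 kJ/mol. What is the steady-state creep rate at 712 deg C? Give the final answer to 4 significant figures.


rate = A * exp(-Q / (R*T))
T = 712 + 273.15 = 985.15 K
rate = 4.0124e+10 * exp(-108e3 / (8.314 * 985.15))
rate = 75300 1/s


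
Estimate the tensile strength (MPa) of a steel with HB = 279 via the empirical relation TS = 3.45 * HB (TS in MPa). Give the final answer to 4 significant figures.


TS (MPa) = 3.45 * HB
TS = 3.45 * 279
TS = 962.6 MPa


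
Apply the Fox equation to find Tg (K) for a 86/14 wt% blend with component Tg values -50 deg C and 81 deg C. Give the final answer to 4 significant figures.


1/Tg = w1/Tg1 + w2/Tg2 (in Kelvin)
Tg1 = 223.15 K, Tg2 = 354.15 K
1/Tg = 0.86/223.15 + 0.14/354.15
Tg = 235.3 K


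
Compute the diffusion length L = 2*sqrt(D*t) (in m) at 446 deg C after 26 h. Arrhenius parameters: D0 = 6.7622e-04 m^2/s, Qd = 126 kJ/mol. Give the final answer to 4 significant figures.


Step 1: D = D0 * exp(-Qd/(R*T))
T = 719.15 K
D = 6.7622e-04 * exp(-126e3 / (8.314 * 719.15)) = 4.76312e-13 m^2/s
Step 2: L = 2*sqrt(D*t)
t = 26 h = 93600 s
L = 2*sqrt(4.76312e-13 * 93600) = 4.223e-04 m


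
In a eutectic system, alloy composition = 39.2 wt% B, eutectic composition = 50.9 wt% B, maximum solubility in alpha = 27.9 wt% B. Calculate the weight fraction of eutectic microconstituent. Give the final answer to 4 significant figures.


f_primary = (C_e - C0) / (C_e - C_alpha_max)
f_primary = (50.9 - 39.2) / (50.9 - 27.9)
f_primary = 0.508696
f_eutectic = 1 - 0.508696 = 0.4913


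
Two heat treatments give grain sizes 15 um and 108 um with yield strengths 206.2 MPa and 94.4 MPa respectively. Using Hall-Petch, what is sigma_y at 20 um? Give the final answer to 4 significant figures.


sigma_y = sigma0 + k / sqrt(d)
1/sqrt(d1) = 1/sqrt(1.5e-05) = 258.199;  1/sqrt(d2) = 96.225
k = (sigma1 - sigma2) / (1/sqrt(d1) - 1/sqrt(d2)) = (206.2 - 94.4) / (258.199 - 96.225) = 0.690235 MPa*m^0.5
sigma0 = sigma1 - k/sqrt(d1) = 206.2 - 0.690235*258.199 = 27.9821 MPa
sigma_y(d3) = 27.9821 + 0.690235 / sqrt(2e-05) = 182.3 MPa


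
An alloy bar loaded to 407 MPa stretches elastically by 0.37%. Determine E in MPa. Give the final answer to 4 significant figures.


E = sigma / epsilon
epsilon = 0.37% = 3.7e-03
E = 407 / 3.7e-03
E = 110000 MPa


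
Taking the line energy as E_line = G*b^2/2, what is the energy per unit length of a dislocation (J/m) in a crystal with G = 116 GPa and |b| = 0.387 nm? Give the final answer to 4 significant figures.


E = G*b^2/2
b = 0.387 nm = 3.87e-10 m
G = 116 GPa = 1.16e+11 Pa
E = 0.5 * 1.16e+11 * (3.87e-10)^2
E = 8.687e-09 J/m


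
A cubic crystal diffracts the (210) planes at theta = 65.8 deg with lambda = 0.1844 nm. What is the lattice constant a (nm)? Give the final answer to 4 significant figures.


d = lambda / (2*sin(theta))
d = 0.1844 / (2*sin(65.8 deg))
d = 0.101083 nm
a = d * sqrt(h^2+k^2+l^2) = 0.101083 * sqrt(5)
a = 0.226 nm


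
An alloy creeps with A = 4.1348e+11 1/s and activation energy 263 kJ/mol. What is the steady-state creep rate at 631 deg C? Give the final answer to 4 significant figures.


rate = A * exp(-Q / (R*T))
T = 631 + 273.15 = 904.15 K
rate = 4.1348e+11 * exp(-263e3 / (8.314 * 904.15))
rate = 2.641e-04 1/s


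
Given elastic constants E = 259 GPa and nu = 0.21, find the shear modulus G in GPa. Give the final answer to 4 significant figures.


G = E / (2*(1+nu))
G = 259 / (2*(1+0.21))
G = 107 GPa


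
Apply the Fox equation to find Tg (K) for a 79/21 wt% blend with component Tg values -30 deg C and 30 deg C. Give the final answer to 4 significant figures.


1/Tg = w1/Tg1 + w2/Tg2 (in Kelvin)
Tg1 = 243.15 K, Tg2 = 303.15 K
1/Tg = 0.79/243.15 + 0.21/303.15
Tg = 253.7 K


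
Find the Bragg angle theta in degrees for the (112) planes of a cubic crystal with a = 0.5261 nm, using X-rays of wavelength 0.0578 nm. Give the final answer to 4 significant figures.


d = a / sqrt(h^2+k^2+l^2)
d = 0.5261 / sqrt(6) = 0.214779 nm
lambda = 2*d*sin(theta)  =>  sin(theta) = lambda / (2*d)
sin(theta) = 0.0578 / (2 * 0.214779) = 0.134557
theta = 7.733 deg


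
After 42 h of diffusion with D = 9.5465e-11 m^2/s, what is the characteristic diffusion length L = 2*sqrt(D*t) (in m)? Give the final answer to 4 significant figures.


t = 42 hr = 151200 s
Diffusion length = 2*sqrt(D*t)
= 2*sqrt(9.5465e-11 * 151200)
= 7.599e-03 m


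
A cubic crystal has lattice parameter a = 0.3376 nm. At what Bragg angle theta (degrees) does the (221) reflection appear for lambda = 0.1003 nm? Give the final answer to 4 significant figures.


d = a / sqrt(h^2+k^2+l^2)
d = 0.3376 / sqrt(9) = 0.112533 nm
lambda = 2*d*sin(theta)  =>  sin(theta) = lambda / (2*d)
sin(theta) = 0.1003 / (2 * 0.112533) = 0.445646
theta = 26.46 deg


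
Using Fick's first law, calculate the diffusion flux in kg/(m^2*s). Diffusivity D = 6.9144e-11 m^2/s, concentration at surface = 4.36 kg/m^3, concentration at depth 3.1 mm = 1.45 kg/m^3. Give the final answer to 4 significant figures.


J = -D * (dC/dx) = D * (C1 - C2) / dx
J = 6.9144e-11 * (4.36 - 1.45) / 3.1e-03
J = 6.491e-08 kg/(m^2*s)


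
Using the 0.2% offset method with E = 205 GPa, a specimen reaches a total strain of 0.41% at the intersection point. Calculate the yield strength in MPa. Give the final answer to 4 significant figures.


Offset strain = 0.002
Elastic strain at yield = total_strain - offset = 4.1e-03 - 0.002 = 2.1e-03
sigma_y = E * elastic_strain = 205000 * 2.1e-03
sigma_y = 430.5 MPa


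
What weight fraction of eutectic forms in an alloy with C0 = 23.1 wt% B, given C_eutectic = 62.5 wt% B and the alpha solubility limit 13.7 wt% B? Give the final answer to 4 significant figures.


f_primary = (C_e - C0) / (C_e - C_alpha_max)
f_primary = (62.5 - 23.1) / (62.5 - 13.7)
f_primary = 0.807377
f_eutectic = 1 - 0.807377 = 0.1926


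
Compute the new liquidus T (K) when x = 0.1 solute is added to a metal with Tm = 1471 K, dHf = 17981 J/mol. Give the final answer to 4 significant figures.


dT = R*Tm^2*x / dHf
dT = 8.314 * 1471^2 * 0.1 / 17981
dT = 100.051 K
T_new = 1471 - 100.051 = 1371 K


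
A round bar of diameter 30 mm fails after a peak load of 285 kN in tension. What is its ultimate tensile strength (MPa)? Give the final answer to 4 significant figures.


A0 = pi*(d/2)^2 = pi*(30/2)^2 = 706.858 mm^2
UTS = F_max / A0 = 285*1000 / 706.858
UTS = 403.2 MPa


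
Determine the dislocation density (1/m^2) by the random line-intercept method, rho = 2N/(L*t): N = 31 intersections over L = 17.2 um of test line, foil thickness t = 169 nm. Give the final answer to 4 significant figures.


rho = 2N / (L * t)
L = 17.2 um = 1.72e-05 m, t = 169 nm = 1.69e-07 m
rho = 2 * 31 / (1.72e-05 * 1.69e-07)
rho = 2.133e+13 1/m^2


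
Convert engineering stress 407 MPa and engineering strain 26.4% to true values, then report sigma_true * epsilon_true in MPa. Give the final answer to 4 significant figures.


sigma_true = sigma_eng * (1 + epsilon_eng)
sigma_true = 407 * (1 + 0.264) = 514.448 MPa
epsilon_true = ln(1 + epsilon_eng)
epsilon_true = ln(1 + 0.264) = 0.234281
sigma_true * epsilon_true = 514.448 * 0.234281 = 120.5 MPa


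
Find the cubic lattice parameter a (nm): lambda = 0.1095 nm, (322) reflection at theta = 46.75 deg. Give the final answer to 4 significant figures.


d = lambda / (2*sin(theta))
d = 0.1095 / (2*sin(46.75 deg))
d = 0.0751677 nm
a = d * sqrt(h^2+k^2+l^2) = 0.0751677 * sqrt(17)
a = 0.3099 nm


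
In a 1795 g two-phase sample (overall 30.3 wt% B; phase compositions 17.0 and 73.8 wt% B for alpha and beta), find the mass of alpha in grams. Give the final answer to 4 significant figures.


f_alpha = (C_beta - C0) / (C_beta - C_alpha)
f_alpha = (73.8 - 30.3) / (73.8 - 17.0) = 0.765845
m_alpha = f_alpha * m_total = 0.765845 * 1795 = 1375 g


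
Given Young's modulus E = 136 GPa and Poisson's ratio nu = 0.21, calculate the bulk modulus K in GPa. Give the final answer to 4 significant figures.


K = E / (3*(1-2*nu))
K = 136 / (3*(1-2*0.21))
K = 78.16 GPa


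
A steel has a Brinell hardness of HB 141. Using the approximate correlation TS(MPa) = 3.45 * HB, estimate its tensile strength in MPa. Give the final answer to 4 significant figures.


TS (MPa) = 3.45 * HB
TS = 3.45 * 141
TS = 486.5 MPa


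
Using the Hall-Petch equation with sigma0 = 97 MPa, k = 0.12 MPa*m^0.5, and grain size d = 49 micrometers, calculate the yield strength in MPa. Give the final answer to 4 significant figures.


sigma_y = sigma0 + k / sqrt(d)
d = 49 um = 4.9e-05 m
sigma_y = 97 + 0.12 / sqrt(4.9e-05)
sigma_y = 114.1 MPa


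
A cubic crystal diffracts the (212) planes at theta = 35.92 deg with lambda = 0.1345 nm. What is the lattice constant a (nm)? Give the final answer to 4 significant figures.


d = lambda / (2*sin(theta))
d = 0.1345 / (2*sin(35.92 deg))
d = 0.114633 nm
a = d * sqrt(h^2+k^2+l^2) = 0.114633 * sqrt(9)
a = 0.3439 nm


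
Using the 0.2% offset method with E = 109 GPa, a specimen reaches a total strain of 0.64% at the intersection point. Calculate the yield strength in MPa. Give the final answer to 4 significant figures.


Offset strain = 0.002
Elastic strain at yield = total_strain - offset = 6.4e-03 - 0.002 = 4.4e-03
sigma_y = E * elastic_strain = 109000 * 4.4e-03
sigma_y = 479.6 MPa


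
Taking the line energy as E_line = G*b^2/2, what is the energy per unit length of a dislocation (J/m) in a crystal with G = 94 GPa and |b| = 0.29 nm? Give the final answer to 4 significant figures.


E = G*b^2/2
b = 0.29 nm = 2.9e-10 m
G = 94 GPa = 9.4e+10 Pa
E = 0.5 * 9.4e+10 * (2.9e-10)^2
E = 3.953e-09 J/m


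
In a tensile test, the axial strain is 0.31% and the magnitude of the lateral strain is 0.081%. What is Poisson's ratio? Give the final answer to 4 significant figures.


nu = -epsilon_lat / epsilon_axial
Lateral strain is contraction (negative), so using magnitudes:
nu = 0.081 / 0.31
nu = 0.2613


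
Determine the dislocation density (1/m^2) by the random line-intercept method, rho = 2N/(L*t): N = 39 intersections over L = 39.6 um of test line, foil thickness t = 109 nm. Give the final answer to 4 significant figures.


rho = 2N / (L * t)
L = 39.6 um = 3.96e-05 m, t = 109 nm = 1.09e-07 m
rho = 2 * 39 / (3.96e-05 * 1.09e-07)
rho = 1.807e+13 1/m^2


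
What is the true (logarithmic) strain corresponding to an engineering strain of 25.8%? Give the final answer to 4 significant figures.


epsilon_true = ln(1 + epsilon_eng)
epsilon_true = ln(1 + 0.258)
epsilon_true = 0.2295


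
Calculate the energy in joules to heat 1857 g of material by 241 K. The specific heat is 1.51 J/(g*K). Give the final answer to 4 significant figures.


Q = m * cp * dT
Q = 1857 * 1.51 * 241
Q = 675800 J


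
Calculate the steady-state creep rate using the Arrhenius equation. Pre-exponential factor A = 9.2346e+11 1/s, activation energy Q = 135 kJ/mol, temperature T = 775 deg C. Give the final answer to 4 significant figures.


rate = A * exp(-Q / (R*T))
T = 775 + 273.15 = 1048.15 K
rate = 9.2346e+11 * exp(-135e3 / (8.314 * 1048.15))
rate = 172800 1/s


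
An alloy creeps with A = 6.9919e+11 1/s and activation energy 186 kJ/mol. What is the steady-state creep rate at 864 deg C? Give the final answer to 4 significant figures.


rate = A * exp(-Q / (R*T))
T = 864 + 273.15 = 1137.15 K
rate = 6.9919e+11 * exp(-186e3 / (8.314 * 1137.15))
rate = 1997 1/s


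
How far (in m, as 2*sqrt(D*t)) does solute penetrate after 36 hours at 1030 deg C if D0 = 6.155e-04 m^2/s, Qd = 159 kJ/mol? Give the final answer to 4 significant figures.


Step 1: D = D0 * exp(-Qd/(R*T))
T = 1303.15 K
D = 6.155e-04 * exp(-159e3 / (8.314 * 1303.15)) = 2.60461e-10 m^2/s
Step 2: L = 2*sqrt(D*t)
t = 36 h = 129600 s
L = 2*sqrt(2.60461e-10 * 129600) = 0.01162 m


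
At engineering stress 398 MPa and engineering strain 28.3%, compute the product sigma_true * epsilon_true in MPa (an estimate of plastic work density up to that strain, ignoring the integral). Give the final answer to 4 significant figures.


sigma_true = sigma_eng * (1 + epsilon_eng)
sigma_true = 398 * (1 + 0.283) = 510.634 MPa
epsilon_true = ln(1 + epsilon_eng)
epsilon_true = ln(1 + 0.283) = 0.249201
sigma_true * epsilon_true = 510.634 * 0.249201 = 127.3 MPa


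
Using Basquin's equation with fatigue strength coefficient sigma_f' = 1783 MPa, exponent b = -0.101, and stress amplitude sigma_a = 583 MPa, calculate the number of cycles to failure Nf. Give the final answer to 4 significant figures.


sigma_a = sigma_f' * (2*Nf)^b
2*Nf = (sigma_a / sigma_f')^(1/b)
2*Nf = (583 / 1783)^(1/-0.101)
2*Nf = 64085.6
Nf = 32040 cycles


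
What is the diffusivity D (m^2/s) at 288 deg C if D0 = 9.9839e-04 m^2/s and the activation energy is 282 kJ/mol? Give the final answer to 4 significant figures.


D = D0 * exp(-Qd / (R*T))
T = 561.15 K
D = 9.9839e-04 * exp(-282e3 / (8.314 * 561.15))
D = 5.603e-30 m^2/s


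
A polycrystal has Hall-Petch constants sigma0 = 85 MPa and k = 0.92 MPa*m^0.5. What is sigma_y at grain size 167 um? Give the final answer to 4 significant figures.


sigma_y = sigma0 + k / sqrt(d)
d = 167 um = 1.67e-04 m
sigma_y = 85 + 0.92 / sqrt(1.67e-04)
sigma_y = 156.2 MPa


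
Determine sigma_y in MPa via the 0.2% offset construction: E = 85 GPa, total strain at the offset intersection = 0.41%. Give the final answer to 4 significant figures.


Offset strain = 0.002
Elastic strain at yield = total_strain - offset = 4.1e-03 - 0.002 = 2.1e-03
sigma_y = E * elastic_strain = 85000 * 2.1e-03
sigma_y = 178.5 MPa


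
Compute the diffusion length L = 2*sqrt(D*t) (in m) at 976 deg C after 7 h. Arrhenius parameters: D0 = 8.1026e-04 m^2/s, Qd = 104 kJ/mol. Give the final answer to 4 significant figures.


Step 1: D = D0 * exp(-Qd/(R*T))
T = 1249.15 K
D = 8.1026e-04 * exp(-104e3 / (8.314 * 1249.15)) = 3.62734e-08 m^2/s
Step 2: L = 2*sqrt(D*t)
t = 7 h = 25200 s
L = 2*sqrt(3.62734e-08 * 25200) = 0.06047 m


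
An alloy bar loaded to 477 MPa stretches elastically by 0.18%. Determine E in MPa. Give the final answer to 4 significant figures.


E = sigma / epsilon
epsilon = 0.18% = 1.8e-03
E = 477 / 1.8e-03
E = 265000 MPa


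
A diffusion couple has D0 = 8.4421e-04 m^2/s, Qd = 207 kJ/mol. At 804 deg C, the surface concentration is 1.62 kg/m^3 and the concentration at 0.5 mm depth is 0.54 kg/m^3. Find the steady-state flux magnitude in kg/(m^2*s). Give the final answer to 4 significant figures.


Step 1: D = D0 * exp(-Qd/(R*T))
T = 804 + 273.15 = 1077.15 K
D = 8.4421e-04 * exp(-207e3 / (8.314 * 1077.15)) = 7.72608e-14 m^2/s
Step 2: J = D * (C1 - C2) / dx
J = 7.72608e-14 * (1.62 - 0.54) / 5e-04
J = 1.669e-10 kg/(m^2*s)


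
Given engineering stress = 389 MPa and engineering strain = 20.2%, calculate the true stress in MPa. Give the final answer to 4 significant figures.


sigma_true = sigma_eng * (1 + epsilon_eng)
sigma_true = 389 * (1 + 0.202)
sigma_true = 467.6 MPa


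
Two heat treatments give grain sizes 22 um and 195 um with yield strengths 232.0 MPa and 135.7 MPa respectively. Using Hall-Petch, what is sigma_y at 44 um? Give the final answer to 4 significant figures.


sigma_y = sigma0 + k / sqrt(d)
1/sqrt(d1) = 1/sqrt(2.2e-05) = 213.201;  1/sqrt(d2) = 71.6115
k = (sigma1 - sigma2) / (1/sqrt(d1) - 1/sqrt(d2)) = (232.0 - 135.7) / (213.201 - 71.6115) = 0.680136 MPa*m^0.5
sigma0 = sigma1 - k/sqrt(d1) = 232.0 - 0.680136*213.201 = 86.9944 MPa
sigma_y(d3) = 86.9944 + 0.680136 / sqrt(4.4e-05) = 189.5 MPa


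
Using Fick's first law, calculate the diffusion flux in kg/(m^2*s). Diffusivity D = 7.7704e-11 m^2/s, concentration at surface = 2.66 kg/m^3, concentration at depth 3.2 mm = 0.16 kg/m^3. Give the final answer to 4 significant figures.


J = -D * (dC/dx) = D * (C1 - C2) / dx
J = 7.7704e-11 * (2.66 - 0.16) / 3.2e-03
J = 6.071e-08 kg/(m^2*s)


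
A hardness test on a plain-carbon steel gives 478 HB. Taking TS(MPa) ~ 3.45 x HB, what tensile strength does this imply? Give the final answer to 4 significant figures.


TS (MPa) = 3.45 * HB
TS = 3.45 * 478
TS = 1649 MPa


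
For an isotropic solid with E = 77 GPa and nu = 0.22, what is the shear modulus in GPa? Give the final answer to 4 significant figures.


G = E / (2*(1+nu))
G = 77 / (2*(1+0.22))
G = 31.56 GPa


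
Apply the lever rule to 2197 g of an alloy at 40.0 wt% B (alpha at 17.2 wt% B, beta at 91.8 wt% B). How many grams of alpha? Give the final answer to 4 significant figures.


f_alpha = (C_beta - C0) / (C_beta - C_alpha)
f_alpha = (91.8 - 40.0) / (91.8 - 17.2) = 0.69437
m_alpha = f_alpha * m_total = 0.69437 * 2197 = 1526 g


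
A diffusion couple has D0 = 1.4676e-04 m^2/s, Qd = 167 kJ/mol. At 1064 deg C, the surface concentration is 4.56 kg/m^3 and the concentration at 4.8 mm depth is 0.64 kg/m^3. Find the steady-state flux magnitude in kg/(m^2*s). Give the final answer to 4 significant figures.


Step 1: D = D0 * exp(-Qd/(R*T))
T = 1064 + 273.15 = 1337.15 K
D = 1.4676e-04 * exp(-167e3 / (8.314 * 1337.15)) = 4.39195e-11 m^2/s
Step 2: J = D * (C1 - C2) / dx
J = 4.39195e-11 * (4.56 - 0.64) / 4.8e-03
J = 3.587e-08 kg/(m^2*s)


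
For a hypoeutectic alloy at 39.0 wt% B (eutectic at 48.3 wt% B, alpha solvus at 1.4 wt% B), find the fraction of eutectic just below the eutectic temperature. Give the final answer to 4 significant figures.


f_primary = (C_e - C0) / (C_e - C_alpha_max)
f_primary = (48.3 - 39.0) / (48.3 - 1.4)
f_primary = 0.198294
f_eutectic = 1 - 0.198294 = 0.8017


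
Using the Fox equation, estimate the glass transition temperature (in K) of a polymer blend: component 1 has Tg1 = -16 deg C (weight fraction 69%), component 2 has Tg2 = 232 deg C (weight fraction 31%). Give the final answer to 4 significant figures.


1/Tg = w1/Tg1 + w2/Tg2 (in Kelvin)
Tg1 = 257.15 K, Tg2 = 505.15 K
1/Tg = 0.69/257.15 + 0.31/505.15
Tg = 303.3 K


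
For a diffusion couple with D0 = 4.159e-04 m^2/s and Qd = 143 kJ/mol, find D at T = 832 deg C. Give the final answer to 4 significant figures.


D = D0 * exp(-Qd / (R*T))
T = 1105.15 K
D = 4.159e-04 * exp(-143e3 / (8.314 * 1105.15))
D = 7.242e-11 m^2/s


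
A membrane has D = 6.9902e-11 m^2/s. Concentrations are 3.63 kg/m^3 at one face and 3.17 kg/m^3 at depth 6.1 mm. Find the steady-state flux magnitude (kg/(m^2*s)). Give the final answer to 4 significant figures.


J = -D * (dC/dx) = D * (C1 - C2) / dx
J = 6.9902e-11 * (3.63 - 3.17) / 6.1e-03
J = 5.271e-09 kg/(m^2*s)


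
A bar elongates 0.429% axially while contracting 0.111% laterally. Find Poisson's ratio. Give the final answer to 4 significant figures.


nu = -epsilon_lat / epsilon_axial
Lateral strain is contraction (negative), so using magnitudes:
nu = 0.111 / 0.429
nu = 0.2587


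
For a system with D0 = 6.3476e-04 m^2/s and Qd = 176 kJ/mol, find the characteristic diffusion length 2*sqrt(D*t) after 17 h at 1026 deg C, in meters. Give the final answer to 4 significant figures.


Step 1: D = D0 * exp(-Qd/(R*T))
T = 1299.15 K
D = 6.3476e-04 * exp(-176e3 / (8.314 * 1299.15)) = 5.3206e-11 m^2/s
Step 2: L = 2*sqrt(D*t)
t = 17 h = 61200 s
L = 2*sqrt(5.3206e-11 * 61200) = 3.609e-03 m


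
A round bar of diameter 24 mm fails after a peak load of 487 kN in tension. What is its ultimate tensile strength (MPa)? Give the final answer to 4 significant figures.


A0 = pi*(d/2)^2 = pi*(24/2)^2 = 452.389 mm^2
UTS = F_max / A0 = 487*1000 / 452.389
UTS = 1077 MPa


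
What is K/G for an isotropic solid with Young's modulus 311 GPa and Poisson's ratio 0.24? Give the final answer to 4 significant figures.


G = E / (2*(1+nu))
G = 311 / (2*(1+0.24)) = 125.403 GPa
K = E / (3*(1-2*nu))
K = 311 / (3*(1-2*0.24)) = 199.359 GPa
K/G = 199.359 / 125.403 = 1.59


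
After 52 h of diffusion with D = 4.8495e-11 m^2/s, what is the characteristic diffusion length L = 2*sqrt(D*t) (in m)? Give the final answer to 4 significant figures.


t = 52 hr = 187200 s
Diffusion length = 2*sqrt(D*t)
= 2*sqrt(4.8495e-11 * 187200)
= 6.026e-03 m


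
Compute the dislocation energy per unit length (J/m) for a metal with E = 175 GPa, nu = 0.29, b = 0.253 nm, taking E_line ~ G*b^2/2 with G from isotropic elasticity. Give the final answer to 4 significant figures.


Step 1: G = E / (2*(1+nu))
G = 175 / (2*(1+0.29)) = 67.8295 GPa = 6.78295e+10 Pa
Step 2: E_line = G*b^2/2
b = 0.253 nm = 2.53e-10 m
E_line = 0.5 * 6.78295e+10 * (2.53e-10)^2 = 2.171e-09 J/m


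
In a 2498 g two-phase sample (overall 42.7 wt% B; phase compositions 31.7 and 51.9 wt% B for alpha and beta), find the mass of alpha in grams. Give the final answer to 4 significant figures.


f_alpha = (C_beta - C0) / (C_beta - C_alpha)
f_alpha = (51.9 - 42.7) / (51.9 - 31.7) = 0.455446
m_alpha = f_alpha * m_total = 0.455446 * 2498 = 1138 g


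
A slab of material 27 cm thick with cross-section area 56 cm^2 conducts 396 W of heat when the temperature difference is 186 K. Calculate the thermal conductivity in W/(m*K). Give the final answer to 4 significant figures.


k = Q*L / (A*dT)
L = 0.27 m, A = 5.6e-03 m^2
k = 396 * 0.27 / (5.6e-03 * 186)
k = 102.6 W/(m*K)


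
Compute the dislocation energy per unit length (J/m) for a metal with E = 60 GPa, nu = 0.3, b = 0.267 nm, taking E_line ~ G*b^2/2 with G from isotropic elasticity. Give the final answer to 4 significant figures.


Step 1: G = E / (2*(1+nu))
G = 60 / (2*(1+0.3)) = 23.0769 GPa = 2.30769e+10 Pa
Step 2: E_line = G*b^2/2
b = 0.267 nm = 2.67e-10 m
E_line = 0.5 * 2.30769e+10 * (2.67e-10)^2 = 8.226e-10 J/m


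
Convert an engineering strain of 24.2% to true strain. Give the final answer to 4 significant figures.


epsilon_true = ln(1 + epsilon_eng)
epsilon_true = ln(1 + 0.242)
epsilon_true = 0.2167


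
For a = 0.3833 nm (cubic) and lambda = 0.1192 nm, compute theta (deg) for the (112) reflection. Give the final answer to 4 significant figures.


d = a / sqrt(h^2+k^2+l^2)
d = 0.3833 / sqrt(6) = 0.156482 nm
lambda = 2*d*sin(theta)  =>  sin(theta) = lambda / (2*d)
sin(theta) = 0.1192 / (2 * 0.156482) = 0.380876
theta = 22.39 deg


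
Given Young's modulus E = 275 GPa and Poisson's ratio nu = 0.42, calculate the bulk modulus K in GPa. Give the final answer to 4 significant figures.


K = E / (3*(1-2*nu))
K = 275 / (3*(1-2*0.42))
K = 572.9 GPa


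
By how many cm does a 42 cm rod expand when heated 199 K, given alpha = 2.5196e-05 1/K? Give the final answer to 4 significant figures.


dL = L0 * alpha * dT
dL = 42 * 2.5196e-05 * 199
dL = 0.2106 cm


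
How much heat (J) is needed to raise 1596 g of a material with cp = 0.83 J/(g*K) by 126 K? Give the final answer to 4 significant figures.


Q = m * cp * dT
Q = 1596 * 0.83 * 126
Q = 166900 J


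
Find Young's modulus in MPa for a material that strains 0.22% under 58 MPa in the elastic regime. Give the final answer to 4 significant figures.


E = sigma / epsilon
epsilon = 0.22% = 2.2e-03
E = 58 / 2.2e-03
E = 26360 MPa


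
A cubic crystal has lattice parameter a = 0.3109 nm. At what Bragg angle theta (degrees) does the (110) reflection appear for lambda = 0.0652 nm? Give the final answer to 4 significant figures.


d = a / sqrt(h^2+k^2+l^2)
d = 0.3109 / sqrt(2) = 0.219839 nm
lambda = 2*d*sin(theta)  =>  sin(theta) = lambda / (2*d)
sin(theta) = 0.0652 / (2 * 0.219839) = 0.14829
theta = 8.528 deg


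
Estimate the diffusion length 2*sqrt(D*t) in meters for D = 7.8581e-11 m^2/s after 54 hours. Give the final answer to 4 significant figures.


t = 54 hr = 194400 s
Diffusion length = 2*sqrt(D*t)
= 2*sqrt(7.8581e-11 * 194400)
= 7.817e-03 m


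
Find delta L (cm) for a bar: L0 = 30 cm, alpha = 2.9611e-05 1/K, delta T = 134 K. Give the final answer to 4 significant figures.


dL = L0 * alpha * dT
dL = 30 * 2.9611e-05 * 134
dL = 0.119 cm


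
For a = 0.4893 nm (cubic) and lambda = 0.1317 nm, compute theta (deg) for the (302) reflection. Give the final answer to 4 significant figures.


d = a / sqrt(h^2+k^2+l^2)
d = 0.4893 / sqrt(13) = 0.135707 nm
lambda = 2*d*sin(theta)  =>  sin(theta) = lambda / (2*d)
sin(theta) = 0.1317 / (2 * 0.135707) = 0.485235
theta = 29.03 deg


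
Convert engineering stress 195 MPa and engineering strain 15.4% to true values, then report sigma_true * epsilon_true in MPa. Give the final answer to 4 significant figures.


sigma_true = sigma_eng * (1 + epsilon_eng)
sigma_true = 195 * (1 + 0.154) = 225.03 MPa
epsilon_true = ln(1 + epsilon_eng)
epsilon_true = ln(1 + 0.154) = 0.143234
sigma_true * epsilon_true = 225.03 * 0.143234 = 32.23 MPa


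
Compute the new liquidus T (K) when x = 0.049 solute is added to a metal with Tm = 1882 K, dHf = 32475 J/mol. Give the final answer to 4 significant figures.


dT = R*Tm^2*x / dHf
dT = 8.314 * 1882^2 * 0.049 / 32475
dT = 44.432 K
T_new = 1882 - 44.432 = 1838 K


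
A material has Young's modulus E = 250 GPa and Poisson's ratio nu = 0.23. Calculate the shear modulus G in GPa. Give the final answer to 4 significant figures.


G = E / (2*(1+nu))
G = 250 / (2*(1+0.23))
G = 101.6 GPa


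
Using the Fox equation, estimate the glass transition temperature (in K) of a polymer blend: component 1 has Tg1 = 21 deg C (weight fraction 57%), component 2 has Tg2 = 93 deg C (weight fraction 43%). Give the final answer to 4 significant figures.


1/Tg = w1/Tg1 + w2/Tg2 (in Kelvin)
Tg1 = 294.15 K, Tg2 = 366.15 K
1/Tg = 0.57/294.15 + 0.43/366.15
Tg = 321.3 K


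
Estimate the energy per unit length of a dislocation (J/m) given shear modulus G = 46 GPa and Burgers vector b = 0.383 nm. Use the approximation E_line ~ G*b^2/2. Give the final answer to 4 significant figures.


E = G*b^2/2
b = 0.383 nm = 3.83e-10 m
G = 46 GPa = 4.6e+10 Pa
E = 0.5 * 4.6e+10 * (3.83e-10)^2
E = 3.374e-09 J/m


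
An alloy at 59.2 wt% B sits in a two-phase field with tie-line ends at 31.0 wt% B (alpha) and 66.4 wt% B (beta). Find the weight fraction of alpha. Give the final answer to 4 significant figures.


f_alpha = (C_beta - C0) / (C_beta - C_alpha)
f_alpha = (66.4 - 59.2) / (66.4 - 31.0)
f_alpha = 0.2034


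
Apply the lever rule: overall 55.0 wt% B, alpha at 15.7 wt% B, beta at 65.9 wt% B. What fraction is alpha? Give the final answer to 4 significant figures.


f_alpha = (C_beta - C0) / (C_beta - C_alpha)
f_alpha = (65.9 - 55.0) / (65.9 - 15.7)
f_alpha = 0.2171


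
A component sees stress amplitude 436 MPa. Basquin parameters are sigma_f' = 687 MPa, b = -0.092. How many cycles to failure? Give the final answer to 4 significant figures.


sigma_a = sigma_f' * (2*Nf)^b
2*Nf = (sigma_a / sigma_f')^(1/b)
2*Nf = (436 / 687)^(1/-0.092)
2*Nf = 140.093
Nf = 70.05 cycles


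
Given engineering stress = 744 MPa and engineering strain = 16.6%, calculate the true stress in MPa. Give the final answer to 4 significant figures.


sigma_true = sigma_eng * (1 + epsilon_eng)
sigma_true = 744 * (1 + 0.166)
sigma_true = 867.5 MPa


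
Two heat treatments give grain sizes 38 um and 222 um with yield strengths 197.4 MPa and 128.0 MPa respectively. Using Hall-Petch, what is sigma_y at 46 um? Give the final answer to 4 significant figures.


sigma_y = sigma0 + k / sqrt(d)
1/sqrt(d1) = 1/sqrt(3.8e-05) = 162.221;  1/sqrt(d2) = 67.1156
k = (sigma1 - sigma2) / (1/sqrt(d1) - 1/sqrt(d2)) = (197.4 - 128.0) / (162.221 - 67.1156) = 0.729714 MPa*m^0.5
sigma0 = sigma1 - k/sqrt(d1) = 197.4 - 0.729714*162.221 = 79.0248 MPa
sigma_y(d3) = 79.0248 + 0.729714 / sqrt(4.6e-05) = 186.6 MPa


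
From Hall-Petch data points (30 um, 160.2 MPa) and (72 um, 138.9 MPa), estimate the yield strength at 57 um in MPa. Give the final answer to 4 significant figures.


sigma_y = sigma0 + k / sqrt(d)
1/sqrt(d1) = 1/sqrt(3e-05) = 182.574;  1/sqrt(d2) = 117.851
k = (sigma1 - sigma2) / (1/sqrt(d1) - 1/sqrt(d2)) = (160.2 - 138.9) / (182.574 - 117.851) = 0.329094 MPa*m^0.5
sigma0 = sigma1 - k/sqrt(d1) = 160.2 - 0.329094*182.574 = 100.116 MPa
sigma_y(d3) = 100.116 + 0.329094 / sqrt(5.7e-05) = 143.7 MPa


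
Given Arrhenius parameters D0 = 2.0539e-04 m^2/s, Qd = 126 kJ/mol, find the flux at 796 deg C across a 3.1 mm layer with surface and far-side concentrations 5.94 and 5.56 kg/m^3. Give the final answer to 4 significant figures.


Step 1: D = D0 * exp(-Qd/(R*T))
T = 796 + 273.15 = 1069.15 K
D = 2.0539e-04 * exp(-126e3 / (8.314 * 1069.15)) = 1.43374e-10 m^2/s
Step 2: J = D * (C1 - C2) / dx
J = 1.43374e-10 * (5.94 - 5.56) / 3.1e-03
J = 1.757e-08 kg/(m^2*s)


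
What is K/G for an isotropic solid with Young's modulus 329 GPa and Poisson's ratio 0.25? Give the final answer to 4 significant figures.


G = E / (2*(1+nu))
G = 329 / (2*(1+0.25)) = 131.6 GPa
K = E / (3*(1-2*nu))
K = 329 / (3*(1-2*0.25)) = 219.333 GPa
K/G = 219.333 / 131.6 = 1.667


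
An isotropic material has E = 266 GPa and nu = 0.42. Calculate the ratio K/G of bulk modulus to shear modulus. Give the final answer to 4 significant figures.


G = E / (2*(1+nu))
G = 266 / (2*(1+0.42)) = 93.662 GPa
K = E / (3*(1-2*nu))
K = 266 / (3*(1-2*0.42)) = 554.167 GPa
K/G = 554.167 / 93.662 = 5.917


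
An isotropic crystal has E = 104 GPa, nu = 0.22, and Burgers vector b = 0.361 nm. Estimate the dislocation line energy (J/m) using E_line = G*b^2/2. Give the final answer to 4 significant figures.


Step 1: G = E / (2*(1+nu))
G = 104 / (2*(1+0.22)) = 42.623 GPa = 4.2623e+10 Pa
Step 2: E_line = G*b^2/2
b = 0.361 nm = 3.61e-10 m
E_line = 0.5 * 4.2623e+10 * (3.61e-10)^2 = 2.777e-09 J/m


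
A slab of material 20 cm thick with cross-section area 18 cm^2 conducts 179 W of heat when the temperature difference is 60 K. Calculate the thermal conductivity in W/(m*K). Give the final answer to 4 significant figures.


k = Q*L / (A*dT)
L = 0.2 m, A = 1.8e-03 m^2
k = 179 * 0.2 / (1.8e-03 * 60)
k = 331.5 W/(m*K)


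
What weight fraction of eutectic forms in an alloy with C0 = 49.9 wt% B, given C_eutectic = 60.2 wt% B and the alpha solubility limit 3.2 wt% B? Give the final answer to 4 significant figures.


f_primary = (C_e - C0) / (C_e - C_alpha_max)
f_primary = (60.2 - 49.9) / (60.2 - 3.2)
f_primary = 0.180702
f_eutectic = 1 - 0.180702 = 0.8193


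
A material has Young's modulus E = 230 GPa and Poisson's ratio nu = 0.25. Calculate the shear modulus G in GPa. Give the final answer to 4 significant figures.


G = E / (2*(1+nu))
G = 230 / (2*(1+0.25))
G = 92 GPa


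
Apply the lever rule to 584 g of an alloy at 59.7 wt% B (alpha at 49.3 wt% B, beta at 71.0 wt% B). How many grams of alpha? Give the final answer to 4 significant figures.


f_alpha = (C_beta - C0) / (C_beta - C_alpha)
f_alpha = (71.0 - 59.7) / (71.0 - 49.3) = 0.520737
m_alpha = f_alpha * m_total = 0.520737 * 584 = 304.1 g


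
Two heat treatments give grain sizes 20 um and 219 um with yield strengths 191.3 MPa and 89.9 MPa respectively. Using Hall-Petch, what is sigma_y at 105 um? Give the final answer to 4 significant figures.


sigma_y = sigma0 + k / sqrt(d)
1/sqrt(d1) = 1/sqrt(2e-05) = 223.607;  1/sqrt(d2) = 67.5737
k = (sigma1 - sigma2) / (1/sqrt(d1) - 1/sqrt(d2)) = (191.3 - 89.9) / (223.607 - 67.5737) = 0.649862 MPa*m^0.5
sigma0 = sigma1 - k/sqrt(d1) = 191.3 - 0.649862*223.607 = 45.9864 MPa
sigma_y(d3) = 45.9864 + 0.649862 / sqrt(1.05e-04) = 109.4 MPa


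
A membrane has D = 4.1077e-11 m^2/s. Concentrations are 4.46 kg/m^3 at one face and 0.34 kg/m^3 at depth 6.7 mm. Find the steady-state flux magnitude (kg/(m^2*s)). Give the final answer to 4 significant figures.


J = -D * (dC/dx) = D * (C1 - C2) / dx
J = 4.1077e-11 * (4.46 - 0.34) / 6.7e-03
J = 2.526e-08 kg/(m^2*s)


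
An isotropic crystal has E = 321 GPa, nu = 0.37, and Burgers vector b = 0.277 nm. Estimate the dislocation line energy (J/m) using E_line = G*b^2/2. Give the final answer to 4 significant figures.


Step 1: G = E / (2*(1+nu))
G = 321 / (2*(1+0.37)) = 117.153 GPa = 1.17153e+11 Pa
Step 2: E_line = G*b^2/2
b = 0.277 nm = 2.77e-10 m
E_line = 0.5 * 1.17153e+11 * (2.77e-10)^2 = 4.495e-09 J/m


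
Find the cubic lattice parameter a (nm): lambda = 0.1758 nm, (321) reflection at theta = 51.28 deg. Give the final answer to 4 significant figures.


d = lambda / (2*sin(theta))
d = 0.1758 / (2*sin(51.28 deg))
d = 0.112662 nm
a = d * sqrt(h^2+k^2+l^2) = 0.112662 * sqrt(14)
a = 0.4215 nm


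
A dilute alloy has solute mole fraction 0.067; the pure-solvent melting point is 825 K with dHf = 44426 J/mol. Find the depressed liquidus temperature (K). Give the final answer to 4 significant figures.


dT = R*Tm^2*x / dHf
dT = 8.314 * 825^2 * 0.067 / 44426
dT = 8.53406 K
T_new = 825 - 8.53406 = 816.5 K


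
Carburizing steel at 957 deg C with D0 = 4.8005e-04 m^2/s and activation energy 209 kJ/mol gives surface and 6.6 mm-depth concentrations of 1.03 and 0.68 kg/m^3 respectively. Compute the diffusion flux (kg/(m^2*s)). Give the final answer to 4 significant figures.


Step 1: D = D0 * exp(-Qd/(R*T))
T = 957 + 273.15 = 1230.15 K
D = 4.8005e-04 * exp(-209e3 / (8.314 * 1230.15)) = 6.40333e-13 m^2/s
Step 2: J = D * (C1 - C2) / dx
J = 6.40333e-13 * (1.03 - 0.68) / 6.6e-03
J = 3.396e-11 kg/(m^2*s)


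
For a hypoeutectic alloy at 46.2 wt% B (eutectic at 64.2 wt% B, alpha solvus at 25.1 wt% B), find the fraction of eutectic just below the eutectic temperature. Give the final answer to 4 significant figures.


f_primary = (C_e - C0) / (C_e - C_alpha_max)
f_primary = (64.2 - 46.2) / (64.2 - 25.1)
f_primary = 0.460358
f_eutectic = 1 - 0.460358 = 0.5396


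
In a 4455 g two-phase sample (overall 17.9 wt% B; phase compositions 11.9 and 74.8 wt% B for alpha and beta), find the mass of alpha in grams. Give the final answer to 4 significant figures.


f_alpha = (C_beta - C0) / (C_beta - C_alpha)
f_alpha = (74.8 - 17.9) / (74.8 - 11.9) = 0.90461
m_alpha = f_alpha * m_total = 0.90461 * 4455 = 4030 g


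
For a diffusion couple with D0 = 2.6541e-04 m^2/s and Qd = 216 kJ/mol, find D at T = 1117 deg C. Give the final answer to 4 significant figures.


D = D0 * exp(-Qd / (R*T))
T = 1390.15 K
D = 2.6541e-04 * exp(-216e3 / (8.314 * 1390.15))
D = 2.03e-12 m^2/s


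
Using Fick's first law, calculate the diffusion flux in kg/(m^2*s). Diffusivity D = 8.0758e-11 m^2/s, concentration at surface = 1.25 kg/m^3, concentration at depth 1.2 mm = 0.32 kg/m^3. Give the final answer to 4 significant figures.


J = -D * (dC/dx) = D * (C1 - C2) / dx
J = 8.0758e-11 * (1.25 - 0.32) / 1.2e-03
J = 6.259e-08 kg/(m^2*s)


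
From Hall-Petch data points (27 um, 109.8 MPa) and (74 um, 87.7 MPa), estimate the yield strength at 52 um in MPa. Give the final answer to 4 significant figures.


sigma_y = sigma0 + k / sqrt(d)
1/sqrt(d1) = 1/sqrt(2.7e-05) = 192.45;  1/sqrt(d2) = 116.248
k = (sigma1 - sigma2) / (1/sqrt(d1) - 1/sqrt(d2)) = (109.8 - 87.7) / (192.45 - 116.248) = 0.290017 MPa*m^0.5
sigma0 = sigma1 - k/sqrt(d1) = 109.8 - 0.290017*192.45 = 53.9862 MPa
sigma_y(d3) = 53.9862 + 0.290017 / sqrt(5.2e-05) = 94.2 MPa


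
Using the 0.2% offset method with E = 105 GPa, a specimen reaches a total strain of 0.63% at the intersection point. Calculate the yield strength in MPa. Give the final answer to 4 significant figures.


Offset strain = 0.002
Elastic strain at yield = total_strain - offset = 6.3e-03 - 0.002 = 4.3e-03
sigma_y = E * elastic_strain = 105000 * 4.3e-03
sigma_y = 451.5 MPa


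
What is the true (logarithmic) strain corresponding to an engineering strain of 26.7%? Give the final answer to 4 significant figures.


epsilon_true = ln(1 + epsilon_eng)
epsilon_true = ln(1 + 0.267)
epsilon_true = 0.2367


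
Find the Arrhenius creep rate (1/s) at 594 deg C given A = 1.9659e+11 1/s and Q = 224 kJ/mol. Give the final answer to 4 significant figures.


rate = A * exp(-Q / (R*T))
T = 594 + 273.15 = 867.15 K
rate = 1.9659e+11 * exp(-224e3 / (8.314 * 867.15))
rate = 6.309e-03 1/s


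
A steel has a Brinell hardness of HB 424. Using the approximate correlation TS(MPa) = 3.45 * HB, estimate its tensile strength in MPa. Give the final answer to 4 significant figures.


TS (MPa) = 3.45 * HB
TS = 3.45 * 424
TS = 1463 MPa


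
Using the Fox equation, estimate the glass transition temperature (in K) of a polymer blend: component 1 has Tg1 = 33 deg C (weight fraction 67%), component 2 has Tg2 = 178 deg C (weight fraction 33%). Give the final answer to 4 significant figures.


1/Tg = w1/Tg1 + w2/Tg2 (in Kelvin)
Tg1 = 306.15 K, Tg2 = 451.15 K
1/Tg = 0.67/306.15 + 0.33/451.15
Tg = 342.5 K


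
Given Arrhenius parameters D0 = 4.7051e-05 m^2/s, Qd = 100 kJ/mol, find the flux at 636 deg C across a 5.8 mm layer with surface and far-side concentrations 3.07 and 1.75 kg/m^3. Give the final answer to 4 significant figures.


Step 1: D = D0 * exp(-Qd/(R*T))
T = 636 + 273.15 = 909.15 K
D = 4.7051e-05 * exp(-100e3 / (8.314 * 909.15)) = 8.45132e-11 m^2/s
Step 2: J = D * (C1 - C2) / dx
J = 8.45132e-11 * (3.07 - 1.75) / 5.8e-03
J = 1.923e-08 kg/(m^2*s)


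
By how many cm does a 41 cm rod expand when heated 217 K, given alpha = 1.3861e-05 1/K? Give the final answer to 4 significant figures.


dL = L0 * alpha * dT
dL = 41 * 1.3861e-05 * 217
dL = 0.1233 cm


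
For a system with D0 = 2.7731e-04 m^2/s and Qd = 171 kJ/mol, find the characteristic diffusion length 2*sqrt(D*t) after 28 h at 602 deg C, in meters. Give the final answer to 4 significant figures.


Step 1: D = D0 * exp(-Qd/(R*T))
T = 875.15 K
D = 2.7731e-04 * exp(-171e3 / (8.314 * 875.15)) = 1.72268e-14 m^2/s
Step 2: L = 2*sqrt(D*t)
t = 28 h = 100800 s
L = 2*sqrt(1.72268e-14 * 100800) = 8.334e-05 m


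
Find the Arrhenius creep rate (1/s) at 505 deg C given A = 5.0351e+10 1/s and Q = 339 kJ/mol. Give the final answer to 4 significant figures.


rate = A * exp(-Q / (R*T))
T = 505 + 273.15 = 778.15 K
rate = 5.0351e+10 * exp(-339e3 / (8.314 * 778.15))
rate = 8.815e-13 1/s


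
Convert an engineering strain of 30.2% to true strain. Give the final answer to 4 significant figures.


epsilon_true = ln(1 + epsilon_eng)
epsilon_true = ln(1 + 0.302)
epsilon_true = 0.2639
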